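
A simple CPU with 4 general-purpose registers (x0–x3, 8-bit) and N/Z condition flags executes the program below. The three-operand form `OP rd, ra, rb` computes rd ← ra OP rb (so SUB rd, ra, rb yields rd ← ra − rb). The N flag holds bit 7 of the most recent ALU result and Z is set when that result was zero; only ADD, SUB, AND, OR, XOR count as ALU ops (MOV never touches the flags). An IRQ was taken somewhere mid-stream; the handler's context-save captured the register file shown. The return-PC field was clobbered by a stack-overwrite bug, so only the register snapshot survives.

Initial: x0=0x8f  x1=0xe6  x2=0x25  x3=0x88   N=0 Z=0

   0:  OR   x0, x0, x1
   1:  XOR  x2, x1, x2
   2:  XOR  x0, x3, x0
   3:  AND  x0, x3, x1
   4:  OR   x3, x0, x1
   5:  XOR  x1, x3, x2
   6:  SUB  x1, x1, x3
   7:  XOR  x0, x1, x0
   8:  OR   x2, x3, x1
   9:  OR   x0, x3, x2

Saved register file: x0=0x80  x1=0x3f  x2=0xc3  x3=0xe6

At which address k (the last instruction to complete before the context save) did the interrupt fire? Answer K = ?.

K = 6

after  0: x0=0xef x1=0xe6 x2=0x25 x3=0x88  N=1 Z=0
after  1: x0=0xef x1=0xe6 x2=0xc3 x3=0x88  N=1 Z=0
after  2: x0=0x67 x1=0xe6 x2=0xc3 x3=0x88  N=0 Z=0
after  3: x0=0x80 x1=0xe6 x2=0xc3 x3=0x88  N=1 Z=0
after  4: x0=0x80 x1=0xe6 x2=0xc3 x3=0xe6  N=1 Z=0
after  5: x0=0x80 x1=0x25 x2=0xc3 x3=0xe6  N=0 Z=0
after  6: x0=0x80 x1=0x3f x2=0xc3 x3=0xe6  N=0 Z=0
-- IRQ taken; context saved, return-PC = 7 --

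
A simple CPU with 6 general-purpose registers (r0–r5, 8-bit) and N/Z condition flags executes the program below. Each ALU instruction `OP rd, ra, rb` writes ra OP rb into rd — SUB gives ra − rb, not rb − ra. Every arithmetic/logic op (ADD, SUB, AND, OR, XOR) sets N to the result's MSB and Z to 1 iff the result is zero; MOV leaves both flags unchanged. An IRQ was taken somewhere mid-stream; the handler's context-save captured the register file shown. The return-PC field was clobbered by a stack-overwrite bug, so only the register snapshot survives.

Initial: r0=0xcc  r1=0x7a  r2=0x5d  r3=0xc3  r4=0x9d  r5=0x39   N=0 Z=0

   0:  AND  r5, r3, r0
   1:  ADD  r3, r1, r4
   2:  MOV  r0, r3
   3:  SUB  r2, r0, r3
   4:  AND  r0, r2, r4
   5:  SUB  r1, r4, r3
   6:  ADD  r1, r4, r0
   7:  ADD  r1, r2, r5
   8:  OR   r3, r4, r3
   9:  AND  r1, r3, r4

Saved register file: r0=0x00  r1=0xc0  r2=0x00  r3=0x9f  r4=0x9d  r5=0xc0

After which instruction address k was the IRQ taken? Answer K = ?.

after  0: r0=0xcc r1=0x7a r2=0x5d r3=0xc3 r4=0x9d r5=0xc0  N=1 Z=0
after  1: r0=0xcc r1=0x7a r2=0x5d r3=0x17 r4=0x9d r5=0xc0  N=0 Z=0
after  2: r0=0x17 r1=0x7a r2=0x5d r3=0x17 r4=0x9d r5=0xc0  N=0 Z=0
after  3: r0=0x17 r1=0x7a r2=0x00 r3=0x17 r4=0x9d r5=0xc0  N=0 Z=1
after  4: r0=0x00 r1=0x7a r2=0x00 r3=0x17 r4=0x9d r5=0xc0  N=0 Z=1
after  5: r0=0x00 r1=0x86 r2=0x00 r3=0x17 r4=0x9d r5=0xc0  N=1 Z=0
after  6: r0=0x00 r1=0x9d r2=0x00 r3=0x17 r4=0x9d r5=0xc0  N=1 Z=0
after  7: r0=0x00 r1=0xc0 r2=0x00 r3=0x17 r4=0x9d r5=0xc0  N=1 Z=0
after  8: r0=0x00 r1=0xc0 r2=0x00 r3=0x9f r4=0x9d r5=0xc0  N=1 Z=0
-- IRQ taken; context saved, return-PC = 9 --

K = 8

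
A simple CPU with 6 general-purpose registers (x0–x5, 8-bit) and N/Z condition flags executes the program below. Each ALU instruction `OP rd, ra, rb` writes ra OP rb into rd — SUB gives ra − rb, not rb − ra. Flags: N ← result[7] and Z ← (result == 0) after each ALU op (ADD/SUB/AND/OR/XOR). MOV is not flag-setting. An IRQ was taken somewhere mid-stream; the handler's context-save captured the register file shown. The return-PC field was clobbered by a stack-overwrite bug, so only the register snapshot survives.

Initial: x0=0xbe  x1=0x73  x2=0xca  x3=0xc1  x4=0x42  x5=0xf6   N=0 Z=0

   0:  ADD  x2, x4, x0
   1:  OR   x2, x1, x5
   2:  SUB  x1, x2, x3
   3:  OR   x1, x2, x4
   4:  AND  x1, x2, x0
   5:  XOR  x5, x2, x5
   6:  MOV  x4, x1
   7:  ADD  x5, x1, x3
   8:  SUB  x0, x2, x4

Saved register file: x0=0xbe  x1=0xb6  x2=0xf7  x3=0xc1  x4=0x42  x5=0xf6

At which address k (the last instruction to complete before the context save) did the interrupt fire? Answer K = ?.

K = 4

after  0: x0=0xbe x1=0x73 x2=0x00 x3=0xc1 x4=0x42 x5=0xf6  N=0 Z=1
after  1: x0=0xbe x1=0x73 x2=0xf7 x3=0xc1 x4=0x42 x5=0xf6  N=1 Z=0
after  2: x0=0xbe x1=0x36 x2=0xf7 x3=0xc1 x4=0x42 x5=0xf6  N=0 Z=0
after  3: x0=0xbe x1=0xf7 x2=0xf7 x3=0xc1 x4=0x42 x5=0xf6  N=1 Z=0
after  4: x0=0xbe x1=0xb6 x2=0xf7 x3=0xc1 x4=0x42 x5=0xf6  N=1 Z=0
-- IRQ taken; context saved, return-PC = 5 --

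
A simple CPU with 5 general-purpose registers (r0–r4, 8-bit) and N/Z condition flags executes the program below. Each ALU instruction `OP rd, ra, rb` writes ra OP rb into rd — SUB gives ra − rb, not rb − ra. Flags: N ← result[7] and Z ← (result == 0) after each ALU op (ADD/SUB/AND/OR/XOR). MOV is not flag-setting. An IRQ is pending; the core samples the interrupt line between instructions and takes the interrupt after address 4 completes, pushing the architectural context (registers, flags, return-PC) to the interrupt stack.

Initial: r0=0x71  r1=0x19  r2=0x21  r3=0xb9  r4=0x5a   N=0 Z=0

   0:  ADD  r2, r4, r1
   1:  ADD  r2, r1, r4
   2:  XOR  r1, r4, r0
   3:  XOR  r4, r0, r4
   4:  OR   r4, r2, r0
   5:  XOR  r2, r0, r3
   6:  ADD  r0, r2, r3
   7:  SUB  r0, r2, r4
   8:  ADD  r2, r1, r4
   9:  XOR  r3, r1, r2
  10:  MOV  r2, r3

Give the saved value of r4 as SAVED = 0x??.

after  0: r0=0x71 r1=0x19 r2=0x73 r3=0xb9 r4=0x5a  N=0 Z=0
after  1: r0=0x71 r1=0x19 r2=0x73 r3=0xb9 r4=0x5a  N=0 Z=0
after  2: r0=0x71 r1=0x2b r2=0x73 r3=0xb9 r4=0x5a  N=0 Z=0
after  3: r0=0x71 r1=0x2b r2=0x73 r3=0xb9 r4=0x2b  N=0 Z=0
after  4: r0=0x71 r1=0x2b r2=0x73 r3=0xb9 r4=0x73  N=0 Z=0
-- IRQ taken; context saved, return-PC = 5 --

SAVED = 0x73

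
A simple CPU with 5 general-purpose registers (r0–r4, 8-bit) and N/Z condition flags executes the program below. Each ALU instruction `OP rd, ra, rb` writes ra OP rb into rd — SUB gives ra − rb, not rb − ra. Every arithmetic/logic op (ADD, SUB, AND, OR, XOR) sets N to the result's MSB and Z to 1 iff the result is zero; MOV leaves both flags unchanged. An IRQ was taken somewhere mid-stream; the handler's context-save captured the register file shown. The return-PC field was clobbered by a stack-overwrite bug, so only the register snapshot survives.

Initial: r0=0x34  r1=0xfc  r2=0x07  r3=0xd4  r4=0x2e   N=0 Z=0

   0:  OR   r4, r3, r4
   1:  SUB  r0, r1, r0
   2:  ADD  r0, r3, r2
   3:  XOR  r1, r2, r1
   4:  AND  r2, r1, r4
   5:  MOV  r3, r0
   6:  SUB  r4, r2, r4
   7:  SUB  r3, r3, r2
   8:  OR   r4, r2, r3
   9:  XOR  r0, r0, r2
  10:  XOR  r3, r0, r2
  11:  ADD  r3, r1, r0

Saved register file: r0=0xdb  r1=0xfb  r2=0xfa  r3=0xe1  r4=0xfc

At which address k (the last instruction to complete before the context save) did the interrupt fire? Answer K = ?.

after  0: r0=0x34 r1=0xfc r2=0x07 r3=0xd4 r4=0xfe  N=1 Z=0
after  1: r0=0xc8 r1=0xfc r2=0x07 r3=0xd4 r4=0xfe  N=1 Z=0
after  2: r0=0xdb r1=0xfc r2=0x07 r3=0xd4 r4=0xfe  N=1 Z=0
after  3: r0=0xdb r1=0xfb r2=0x07 r3=0xd4 r4=0xfe  N=1 Z=0
after  4: r0=0xdb r1=0xfb r2=0xfa r3=0xd4 r4=0xfe  N=1 Z=0
after  5: r0=0xdb r1=0xfb r2=0xfa r3=0xdb r4=0xfe  N=1 Z=0
after  6: r0=0xdb r1=0xfb r2=0xfa r3=0xdb r4=0xfc  N=1 Z=0
after  7: r0=0xdb r1=0xfb r2=0xfa r3=0xe1 r4=0xfc  N=1 Z=0
-- IRQ taken; context saved, return-PC = 8 --

K = 7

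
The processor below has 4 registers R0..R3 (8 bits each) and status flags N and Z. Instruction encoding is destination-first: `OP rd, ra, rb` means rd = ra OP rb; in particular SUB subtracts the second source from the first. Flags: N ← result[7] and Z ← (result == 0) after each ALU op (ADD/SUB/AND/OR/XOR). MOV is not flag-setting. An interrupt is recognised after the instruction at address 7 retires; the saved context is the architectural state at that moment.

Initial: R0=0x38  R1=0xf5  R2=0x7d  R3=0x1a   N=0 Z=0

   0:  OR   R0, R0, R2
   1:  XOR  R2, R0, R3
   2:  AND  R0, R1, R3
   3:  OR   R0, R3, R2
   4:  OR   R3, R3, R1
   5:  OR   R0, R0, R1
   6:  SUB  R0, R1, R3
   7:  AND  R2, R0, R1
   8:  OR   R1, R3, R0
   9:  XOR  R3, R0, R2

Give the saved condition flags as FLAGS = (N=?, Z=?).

after  0: R0=0x7d R1=0xf5 R2=0x7d R3=0x1a  N=0 Z=0
after  1: R0=0x7d R1=0xf5 R2=0x67 R3=0x1a  N=0 Z=0
after  2: R0=0x10 R1=0xf5 R2=0x67 R3=0x1a  N=0 Z=0
after  3: R0=0x7f R1=0xf5 R2=0x67 R3=0x1a  N=0 Z=0
after  4: R0=0x7f R1=0xf5 R2=0x67 R3=0xff  N=1 Z=0
after  5: R0=0xff R1=0xf5 R2=0x67 R3=0xff  N=1 Z=0
after  6: R0=0xf6 R1=0xf5 R2=0x67 R3=0xff  N=1 Z=0
after  7: R0=0xf6 R1=0xf5 R2=0xf4 R3=0xff  N=1 Z=0
-- IRQ taken; context saved, return-PC = 8 --

FLAGS = (N=1, Z=0)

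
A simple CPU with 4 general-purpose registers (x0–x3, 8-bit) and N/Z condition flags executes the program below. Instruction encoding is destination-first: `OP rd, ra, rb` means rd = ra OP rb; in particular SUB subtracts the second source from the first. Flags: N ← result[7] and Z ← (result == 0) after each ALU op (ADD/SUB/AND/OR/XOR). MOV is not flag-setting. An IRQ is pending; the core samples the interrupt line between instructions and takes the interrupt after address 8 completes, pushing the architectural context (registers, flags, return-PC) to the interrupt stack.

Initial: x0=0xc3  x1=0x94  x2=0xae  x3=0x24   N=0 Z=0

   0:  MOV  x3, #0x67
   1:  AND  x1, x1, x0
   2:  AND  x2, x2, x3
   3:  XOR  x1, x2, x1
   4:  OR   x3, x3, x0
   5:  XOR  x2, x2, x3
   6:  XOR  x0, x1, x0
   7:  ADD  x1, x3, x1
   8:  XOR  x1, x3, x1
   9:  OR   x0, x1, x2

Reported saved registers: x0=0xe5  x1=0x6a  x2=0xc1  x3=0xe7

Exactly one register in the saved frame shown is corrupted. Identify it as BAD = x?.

BAD = x0

after  0: x0=0xc3 x1=0x94 x2=0xae x3=0x67  N=0 Z=0
after  1: x0=0xc3 x1=0x80 x2=0xae x3=0x67  N=1 Z=0
after  2: x0=0xc3 x1=0x80 x2=0x26 x3=0x67  N=0 Z=0
after  3: x0=0xc3 x1=0xa6 x2=0x26 x3=0x67  N=1 Z=0
after  4: x0=0xc3 x1=0xa6 x2=0x26 x3=0xe7  N=1 Z=0
after  5: x0=0xc3 x1=0xa6 x2=0xc1 x3=0xe7  N=1 Z=0
after  6: x0=0x65 x1=0xa6 x2=0xc1 x3=0xe7  N=0 Z=0
after  7: x0=0x65 x1=0x8d x2=0xc1 x3=0xe7  N=1 Z=0
after  8: x0=0x65 x1=0x6a x2=0xc1 x3=0xe7  N=0 Z=0
-- IRQ taken; context saved, return-PC = 9 --
mismatch: x0: reported 0xe5 vs actual 0x65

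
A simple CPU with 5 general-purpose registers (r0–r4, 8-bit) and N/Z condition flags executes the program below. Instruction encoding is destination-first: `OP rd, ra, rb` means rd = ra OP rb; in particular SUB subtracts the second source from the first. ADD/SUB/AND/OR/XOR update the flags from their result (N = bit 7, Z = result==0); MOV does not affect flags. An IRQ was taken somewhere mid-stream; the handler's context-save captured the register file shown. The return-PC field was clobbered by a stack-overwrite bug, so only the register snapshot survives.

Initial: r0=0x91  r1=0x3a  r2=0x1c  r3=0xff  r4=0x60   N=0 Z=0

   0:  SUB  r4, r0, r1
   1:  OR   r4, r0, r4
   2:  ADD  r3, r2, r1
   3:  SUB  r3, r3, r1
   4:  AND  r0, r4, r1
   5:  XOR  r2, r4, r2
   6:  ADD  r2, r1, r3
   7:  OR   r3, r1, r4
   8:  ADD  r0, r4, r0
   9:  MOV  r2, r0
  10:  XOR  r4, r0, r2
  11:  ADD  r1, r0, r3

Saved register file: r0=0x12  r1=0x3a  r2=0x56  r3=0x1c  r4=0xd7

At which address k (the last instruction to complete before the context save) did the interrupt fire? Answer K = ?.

after  0: r0=0x91 r1=0x3a r2=0x1c r3=0xff r4=0x57  N=0 Z=0
after  1: r0=0x91 r1=0x3a r2=0x1c r3=0xff r4=0xd7  N=1 Z=0
after  2: r0=0x91 r1=0x3a r2=0x1c r3=0x56 r4=0xd7  N=0 Z=0
after  3: r0=0x91 r1=0x3a r2=0x1c r3=0x1c r4=0xd7  N=0 Z=0
after  4: r0=0x12 r1=0x3a r2=0x1c r3=0x1c r4=0xd7  N=0 Z=0
after  5: r0=0x12 r1=0x3a r2=0xcb r3=0x1c r4=0xd7  N=1 Z=0
after  6: r0=0x12 r1=0x3a r2=0x56 r3=0x1c r4=0xd7  N=0 Z=0
-- IRQ taken; context saved, return-PC = 7 --

K = 6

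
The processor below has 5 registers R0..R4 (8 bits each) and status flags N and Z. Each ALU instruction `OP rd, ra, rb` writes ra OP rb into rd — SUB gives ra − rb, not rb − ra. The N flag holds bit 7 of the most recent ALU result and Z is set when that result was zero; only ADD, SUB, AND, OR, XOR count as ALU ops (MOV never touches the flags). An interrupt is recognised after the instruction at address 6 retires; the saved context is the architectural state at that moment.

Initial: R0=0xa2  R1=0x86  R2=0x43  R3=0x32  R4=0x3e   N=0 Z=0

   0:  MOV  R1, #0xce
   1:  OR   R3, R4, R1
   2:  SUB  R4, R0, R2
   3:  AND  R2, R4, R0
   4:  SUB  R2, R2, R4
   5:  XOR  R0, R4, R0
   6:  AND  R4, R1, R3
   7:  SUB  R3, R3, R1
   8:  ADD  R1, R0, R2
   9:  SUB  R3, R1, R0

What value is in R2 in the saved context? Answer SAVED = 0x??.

after  0: R0=0xa2 R1=0xce R2=0x43 R3=0x32 R4=0x3e  N=0 Z=0
after  1: R0=0xa2 R1=0xce R2=0x43 R3=0xfe R4=0x3e  N=1 Z=0
after  2: R0=0xa2 R1=0xce R2=0x43 R3=0xfe R4=0x5f  N=0 Z=0
after  3: R0=0xa2 R1=0xce R2=0x02 R3=0xfe R4=0x5f  N=0 Z=0
after  4: R0=0xa2 R1=0xce R2=0xa3 R3=0xfe R4=0x5f  N=1 Z=0
after  5: R0=0xfd R1=0xce R2=0xa3 R3=0xfe R4=0x5f  N=1 Z=0
after  6: R0=0xfd R1=0xce R2=0xa3 R3=0xfe R4=0xce  N=1 Z=0
-- IRQ taken; context saved, return-PC = 7 --

SAVED = 0xa3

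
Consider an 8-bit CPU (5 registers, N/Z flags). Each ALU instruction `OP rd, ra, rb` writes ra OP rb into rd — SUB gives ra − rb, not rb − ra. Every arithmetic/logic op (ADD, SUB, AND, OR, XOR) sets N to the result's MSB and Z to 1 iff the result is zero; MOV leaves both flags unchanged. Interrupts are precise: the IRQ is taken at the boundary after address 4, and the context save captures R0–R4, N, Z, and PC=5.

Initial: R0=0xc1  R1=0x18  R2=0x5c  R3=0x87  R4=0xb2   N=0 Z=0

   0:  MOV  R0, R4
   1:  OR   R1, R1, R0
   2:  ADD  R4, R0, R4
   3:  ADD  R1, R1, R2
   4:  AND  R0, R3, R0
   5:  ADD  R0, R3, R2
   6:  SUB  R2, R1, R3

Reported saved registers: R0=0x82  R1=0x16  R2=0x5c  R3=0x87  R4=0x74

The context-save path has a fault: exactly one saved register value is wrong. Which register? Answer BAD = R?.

after  0: R0=0xb2 R1=0x18 R2=0x5c R3=0x87 R4=0xb2  N=0 Z=0
after  1: R0=0xb2 R1=0xba R2=0x5c R3=0x87 R4=0xb2  N=1 Z=0
after  2: R0=0xb2 R1=0xba R2=0x5c R3=0x87 R4=0x64  N=0 Z=0
after  3: R0=0xb2 R1=0x16 R2=0x5c R3=0x87 R4=0x64  N=0 Z=0
after  4: R0=0x82 R1=0x16 R2=0x5c R3=0x87 R4=0x64  N=1 Z=0
-- IRQ taken; context saved, return-PC = 5 --
mismatch: R4: reported 0x74 vs actual 0x64

BAD = R4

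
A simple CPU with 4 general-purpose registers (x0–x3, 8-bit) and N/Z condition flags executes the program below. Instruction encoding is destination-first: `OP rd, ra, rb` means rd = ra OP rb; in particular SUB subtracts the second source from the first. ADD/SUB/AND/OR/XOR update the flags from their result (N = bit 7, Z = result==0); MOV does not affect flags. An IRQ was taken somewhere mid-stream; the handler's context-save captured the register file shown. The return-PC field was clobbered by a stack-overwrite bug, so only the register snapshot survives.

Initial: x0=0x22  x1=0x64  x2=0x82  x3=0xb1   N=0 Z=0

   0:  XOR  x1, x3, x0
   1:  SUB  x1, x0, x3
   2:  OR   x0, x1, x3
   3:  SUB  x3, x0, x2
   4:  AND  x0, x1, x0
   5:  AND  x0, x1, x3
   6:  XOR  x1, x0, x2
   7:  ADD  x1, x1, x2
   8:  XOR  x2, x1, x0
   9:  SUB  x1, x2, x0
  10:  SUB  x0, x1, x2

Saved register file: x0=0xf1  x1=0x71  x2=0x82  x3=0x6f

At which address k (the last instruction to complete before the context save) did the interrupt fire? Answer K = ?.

K = 3

after  0: x0=0x22 x1=0x93 x2=0x82 x3=0xb1  N=1 Z=0
after  1: x0=0x22 x1=0x71 x2=0x82 x3=0xb1  N=0 Z=0
after  2: x0=0xf1 x1=0x71 x2=0x82 x3=0xb1  N=1 Z=0
after  3: x0=0xf1 x1=0x71 x2=0x82 x3=0x6f  N=0 Z=0
-- IRQ taken; context saved, return-PC = 4 --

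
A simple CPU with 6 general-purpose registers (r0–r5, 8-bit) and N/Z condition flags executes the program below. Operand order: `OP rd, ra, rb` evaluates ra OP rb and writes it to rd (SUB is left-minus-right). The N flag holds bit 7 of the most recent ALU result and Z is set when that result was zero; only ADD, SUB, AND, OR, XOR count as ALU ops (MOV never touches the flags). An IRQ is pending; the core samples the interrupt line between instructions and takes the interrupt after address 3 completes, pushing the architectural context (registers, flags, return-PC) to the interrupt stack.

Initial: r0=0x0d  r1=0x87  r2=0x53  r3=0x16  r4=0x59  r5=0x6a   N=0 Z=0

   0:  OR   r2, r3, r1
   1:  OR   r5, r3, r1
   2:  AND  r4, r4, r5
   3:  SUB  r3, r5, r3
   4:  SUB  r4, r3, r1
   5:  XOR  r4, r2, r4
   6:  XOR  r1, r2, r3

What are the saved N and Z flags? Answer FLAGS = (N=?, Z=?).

after  0: r0=0x0d r1=0x87 r2=0x97 r3=0x16 r4=0x59 r5=0x6a  N=1 Z=0
after  1: r0=0x0d r1=0x87 r2=0x97 r3=0x16 r4=0x59 r5=0x97  N=1 Z=0
after  2: r0=0x0d r1=0x87 r2=0x97 r3=0x16 r4=0x11 r5=0x97  N=0 Z=0
after  3: r0=0x0d r1=0x87 r2=0x97 r3=0x81 r4=0x11 r5=0x97  N=1 Z=0
-- IRQ taken; context saved, return-PC = 4 --

FLAGS = (N=1, Z=0)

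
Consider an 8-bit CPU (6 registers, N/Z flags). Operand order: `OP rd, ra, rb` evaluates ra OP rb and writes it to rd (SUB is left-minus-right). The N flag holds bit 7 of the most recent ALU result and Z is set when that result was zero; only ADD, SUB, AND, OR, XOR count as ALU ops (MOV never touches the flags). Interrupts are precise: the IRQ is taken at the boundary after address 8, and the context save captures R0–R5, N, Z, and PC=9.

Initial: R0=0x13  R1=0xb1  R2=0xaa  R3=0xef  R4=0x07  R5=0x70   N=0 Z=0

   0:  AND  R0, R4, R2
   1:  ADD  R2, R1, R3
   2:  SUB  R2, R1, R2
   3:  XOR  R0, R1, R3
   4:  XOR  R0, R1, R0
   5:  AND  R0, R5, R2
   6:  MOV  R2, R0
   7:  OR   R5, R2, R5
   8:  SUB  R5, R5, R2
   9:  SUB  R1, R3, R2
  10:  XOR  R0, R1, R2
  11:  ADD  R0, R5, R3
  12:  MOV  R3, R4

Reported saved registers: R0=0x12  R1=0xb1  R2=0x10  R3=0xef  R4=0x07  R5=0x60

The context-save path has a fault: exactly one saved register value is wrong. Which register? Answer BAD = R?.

after  0: R0=0x02 R1=0xb1 R2=0xaa R3=0xef R4=0x07 R5=0x70  N=0 Z=0
after  1: R0=0x02 R1=0xb1 R2=0xa0 R3=0xef R4=0x07 R5=0x70  N=1 Z=0
after  2: R0=0x02 R1=0xb1 R2=0x11 R3=0xef R4=0x07 R5=0x70  N=0 Z=0
after  3: R0=0x5e R1=0xb1 R2=0x11 R3=0xef R4=0x07 R5=0x70  N=0 Z=0
after  4: R0=0xef R1=0xb1 R2=0x11 R3=0xef R4=0x07 R5=0x70  N=1 Z=0
after  5: R0=0x10 R1=0xb1 R2=0x11 R3=0xef R4=0x07 R5=0x70  N=0 Z=0
after  6: R0=0x10 R1=0xb1 R2=0x10 R3=0xef R4=0x07 R5=0x70  N=0 Z=0
after  7: R0=0x10 R1=0xb1 R2=0x10 R3=0xef R4=0x07 R5=0x70  N=0 Z=0
after  8: R0=0x10 R1=0xb1 R2=0x10 R3=0xef R4=0x07 R5=0x60  N=0 Z=0
-- IRQ taken; context saved, return-PC = 9 --
mismatch: R0: reported 0x12 vs actual 0x10

BAD = R0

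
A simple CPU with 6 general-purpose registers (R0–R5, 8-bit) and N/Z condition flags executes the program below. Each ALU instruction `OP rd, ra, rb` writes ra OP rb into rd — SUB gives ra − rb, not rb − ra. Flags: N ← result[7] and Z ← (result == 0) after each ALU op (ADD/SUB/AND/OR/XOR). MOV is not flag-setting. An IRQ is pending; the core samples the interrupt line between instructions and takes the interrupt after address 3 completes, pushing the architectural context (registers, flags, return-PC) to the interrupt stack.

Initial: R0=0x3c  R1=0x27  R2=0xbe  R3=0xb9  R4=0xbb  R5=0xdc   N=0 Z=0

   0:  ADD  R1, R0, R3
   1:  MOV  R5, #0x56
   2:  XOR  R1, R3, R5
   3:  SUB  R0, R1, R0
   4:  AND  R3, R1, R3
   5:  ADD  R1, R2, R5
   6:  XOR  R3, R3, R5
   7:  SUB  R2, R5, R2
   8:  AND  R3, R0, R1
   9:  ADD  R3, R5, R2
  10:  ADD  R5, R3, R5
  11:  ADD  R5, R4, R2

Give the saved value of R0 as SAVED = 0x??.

SAVED = 0xb3

after  0: R0=0x3c R1=0xf5 R2=0xbe R3=0xb9 R4=0xbb R5=0xdc  N=1 Z=0
after  1: R0=0x3c R1=0xf5 R2=0xbe R3=0xb9 R4=0xbb R5=0x56  N=1 Z=0
after  2: R0=0x3c R1=0xef R2=0xbe R3=0xb9 R4=0xbb R5=0x56  N=1 Z=0
after  3: R0=0xb3 R1=0xef R2=0xbe R3=0xb9 R4=0xbb R5=0x56  N=1 Z=0
-- IRQ taken; context saved, return-PC = 4 --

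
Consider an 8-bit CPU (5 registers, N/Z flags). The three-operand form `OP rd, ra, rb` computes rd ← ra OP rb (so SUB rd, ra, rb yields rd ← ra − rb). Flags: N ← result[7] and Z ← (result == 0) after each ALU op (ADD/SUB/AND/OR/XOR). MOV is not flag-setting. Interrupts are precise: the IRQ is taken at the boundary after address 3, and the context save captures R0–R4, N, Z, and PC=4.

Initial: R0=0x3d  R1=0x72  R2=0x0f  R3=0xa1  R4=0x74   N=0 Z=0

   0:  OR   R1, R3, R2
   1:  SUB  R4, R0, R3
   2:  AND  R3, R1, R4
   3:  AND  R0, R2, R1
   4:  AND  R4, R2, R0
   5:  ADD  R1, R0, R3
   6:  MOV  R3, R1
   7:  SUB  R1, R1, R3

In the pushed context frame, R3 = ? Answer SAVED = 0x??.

SAVED = 0x8c

after  0: R0=0x3d R1=0xaf R2=0x0f R3=0xa1 R4=0x74  N=1 Z=0
after  1: R0=0x3d R1=0xaf R2=0x0f R3=0xa1 R4=0x9c  N=1 Z=0
after  2: R0=0x3d R1=0xaf R2=0x0f R3=0x8c R4=0x9c  N=1 Z=0
after  3: R0=0x0f R1=0xaf R2=0x0f R3=0x8c R4=0x9c  N=0 Z=0
-- IRQ taken; context saved, return-PC = 4 --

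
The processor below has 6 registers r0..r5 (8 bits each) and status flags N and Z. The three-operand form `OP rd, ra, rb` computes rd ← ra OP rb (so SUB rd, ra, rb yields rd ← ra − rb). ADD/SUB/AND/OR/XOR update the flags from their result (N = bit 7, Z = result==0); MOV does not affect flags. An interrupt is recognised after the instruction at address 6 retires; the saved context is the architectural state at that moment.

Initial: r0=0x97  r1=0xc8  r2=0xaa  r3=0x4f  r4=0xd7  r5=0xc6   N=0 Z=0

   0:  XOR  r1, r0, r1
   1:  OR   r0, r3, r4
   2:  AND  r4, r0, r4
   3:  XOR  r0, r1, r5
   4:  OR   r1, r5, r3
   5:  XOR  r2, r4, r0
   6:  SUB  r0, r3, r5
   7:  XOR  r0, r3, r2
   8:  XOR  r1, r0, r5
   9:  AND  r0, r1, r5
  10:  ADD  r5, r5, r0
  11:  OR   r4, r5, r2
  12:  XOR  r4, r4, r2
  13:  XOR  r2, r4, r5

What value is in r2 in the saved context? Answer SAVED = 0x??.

after  0: r0=0x97 r1=0x5f r2=0xaa r3=0x4f r4=0xd7 r5=0xc6  N=0 Z=0
after  1: r0=0xdf r1=0x5f r2=0xaa r3=0x4f r4=0xd7 r5=0xc6  N=1 Z=0
after  2: r0=0xdf r1=0x5f r2=0xaa r3=0x4f r4=0xd7 r5=0xc6  N=1 Z=0
after  3: r0=0x99 r1=0x5f r2=0xaa r3=0x4f r4=0xd7 r5=0xc6  N=1 Z=0
after  4: r0=0x99 r1=0xcf r2=0xaa r3=0x4f r4=0xd7 r5=0xc6  N=1 Z=0
after  5: r0=0x99 r1=0xcf r2=0x4e r3=0x4f r4=0xd7 r5=0xc6  N=0 Z=0
after  6: r0=0x89 r1=0xcf r2=0x4e r3=0x4f r4=0xd7 r5=0xc6  N=1 Z=0
-- IRQ taken; context saved, return-PC = 7 --

SAVED = 0x4e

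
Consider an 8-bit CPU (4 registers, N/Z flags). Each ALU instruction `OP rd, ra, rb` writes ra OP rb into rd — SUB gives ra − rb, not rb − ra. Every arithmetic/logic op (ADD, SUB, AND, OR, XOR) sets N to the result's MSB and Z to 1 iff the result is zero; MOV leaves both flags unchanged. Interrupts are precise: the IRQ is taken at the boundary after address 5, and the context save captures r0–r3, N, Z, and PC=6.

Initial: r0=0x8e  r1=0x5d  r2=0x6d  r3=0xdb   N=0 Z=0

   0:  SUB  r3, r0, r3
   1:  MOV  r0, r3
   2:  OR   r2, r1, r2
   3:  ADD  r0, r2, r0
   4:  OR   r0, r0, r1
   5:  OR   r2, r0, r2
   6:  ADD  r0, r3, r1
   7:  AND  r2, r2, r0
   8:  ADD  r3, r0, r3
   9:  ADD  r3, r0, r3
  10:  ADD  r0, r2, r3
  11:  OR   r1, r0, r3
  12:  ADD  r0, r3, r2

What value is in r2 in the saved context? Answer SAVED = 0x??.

after  0: r0=0x8e r1=0x5d r2=0x6d r3=0xb3  N=1 Z=0
after  1: r0=0xb3 r1=0x5d r2=0x6d r3=0xb3  N=1 Z=0
after  2: r0=0xb3 r1=0x5d r2=0x7d r3=0xb3  N=0 Z=0
after  3: r0=0x30 r1=0x5d r2=0x7d r3=0xb3  N=0 Z=0
after  4: r0=0x7d r1=0x5d r2=0x7d r3=0xb3  N=0 Z=0
after  5: r0=0x7d r1=0x5d r2=0x7d r3=0xb3  N=0 Z=0
-- IRQ taken; context saved, return-PC = 6 --

SAVED = 0x7d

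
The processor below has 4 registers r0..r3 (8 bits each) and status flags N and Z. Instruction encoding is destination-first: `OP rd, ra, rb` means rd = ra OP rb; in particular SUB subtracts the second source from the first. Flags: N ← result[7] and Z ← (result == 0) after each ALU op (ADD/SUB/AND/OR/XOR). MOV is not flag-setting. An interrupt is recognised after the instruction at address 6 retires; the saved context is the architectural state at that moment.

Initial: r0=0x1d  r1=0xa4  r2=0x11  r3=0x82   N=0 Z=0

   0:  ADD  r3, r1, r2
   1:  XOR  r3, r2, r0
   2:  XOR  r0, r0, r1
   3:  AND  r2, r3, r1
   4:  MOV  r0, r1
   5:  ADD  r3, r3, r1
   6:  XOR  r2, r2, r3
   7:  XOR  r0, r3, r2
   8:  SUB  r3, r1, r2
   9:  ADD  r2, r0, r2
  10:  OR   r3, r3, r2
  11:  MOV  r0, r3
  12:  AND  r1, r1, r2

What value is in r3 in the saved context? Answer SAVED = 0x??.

after  0: r0=0x1d r1=0xa4 r2=0x11 r3=0xb5  N=1 Z=0
after  1: r0=0x1d r1=0xa4 r2=0x11 r3=0x0c  N=0 Z=0
after  2: r0=0xb9 r1=0xa4 r2=0x11 r3=0x0c  N=1 Z=0
after  3: r0=0xb9 r1=0xa4 r2=0x04 r3=0x0c  N=0 Z=0
after  4: r0=0xa4 r1=0xa4 r2=0x04 r3=0x0c  N=0 Z=0
after  5: r0=0xa4 r1=0xa4 r2=0x04 r3=0xb0  N=1 Z=0
after  6: r0=0xa4 r1=0xa4 r2=0xb4 r3=0xb0  N=1 Z=0
-- IRQ taken; context saved, return-PC = 7 --

SAVED = 0xb0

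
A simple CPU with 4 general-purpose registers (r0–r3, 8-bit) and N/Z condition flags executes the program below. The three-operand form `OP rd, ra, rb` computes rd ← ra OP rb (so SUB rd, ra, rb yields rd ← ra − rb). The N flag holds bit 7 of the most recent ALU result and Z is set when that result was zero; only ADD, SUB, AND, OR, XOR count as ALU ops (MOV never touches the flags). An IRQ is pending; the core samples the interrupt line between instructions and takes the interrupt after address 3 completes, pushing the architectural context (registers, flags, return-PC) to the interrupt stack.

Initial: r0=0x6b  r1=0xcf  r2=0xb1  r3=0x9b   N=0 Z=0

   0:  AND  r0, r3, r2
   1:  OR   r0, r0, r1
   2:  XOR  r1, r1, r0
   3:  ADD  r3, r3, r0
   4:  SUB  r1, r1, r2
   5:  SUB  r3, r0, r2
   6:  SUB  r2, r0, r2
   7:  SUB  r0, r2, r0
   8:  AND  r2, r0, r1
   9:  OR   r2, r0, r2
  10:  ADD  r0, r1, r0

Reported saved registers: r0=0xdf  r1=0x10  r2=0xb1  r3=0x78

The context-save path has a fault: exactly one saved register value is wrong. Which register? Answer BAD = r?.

BAD = r3

after  0: r0=0x91 r1=0xcf r2=0xb1 r3=0x9b  N=1 Z=0
after  1: r0=0xdf r1=0xcf r2=0xb1 r3=0x9b  N=1 Z=0
after  2: r0=0xdf r1=0x10 r2=0xb1 r3=0x9b  N=0 Z=0
after  3: r0=0xdf r1=0x10 r2=0xb1 r3=0x7a  N=0 Z=0
-- IRQ taken; context saved, return-PC = 4 --
mismatch: r3: reported 0x78 vs actual 0x7a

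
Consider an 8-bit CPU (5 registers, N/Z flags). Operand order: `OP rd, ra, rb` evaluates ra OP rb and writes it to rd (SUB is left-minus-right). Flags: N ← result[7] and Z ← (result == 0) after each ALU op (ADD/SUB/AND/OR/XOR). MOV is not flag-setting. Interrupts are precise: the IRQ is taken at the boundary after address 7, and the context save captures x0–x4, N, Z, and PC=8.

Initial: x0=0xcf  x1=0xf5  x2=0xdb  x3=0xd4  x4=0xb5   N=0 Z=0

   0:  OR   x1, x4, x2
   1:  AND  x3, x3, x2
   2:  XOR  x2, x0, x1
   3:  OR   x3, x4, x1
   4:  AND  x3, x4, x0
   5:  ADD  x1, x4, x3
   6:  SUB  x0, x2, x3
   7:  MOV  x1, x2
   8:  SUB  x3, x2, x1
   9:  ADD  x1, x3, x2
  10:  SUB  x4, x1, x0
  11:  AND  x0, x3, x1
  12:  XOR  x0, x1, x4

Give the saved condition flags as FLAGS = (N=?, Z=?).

after  0: x0=0xcf x1=0xff x2=0xdb x3=0xd4 x4=0xb5  N=1 Z=0
after  1: x0=0xcf x1=0xff x2=0xdb x3=0xd0 x4=0xb5  N=1 Z=0
after  2: x0=0xcf x1=0xff x2=0x30 x3=0xd0 x4=0xb5  N=0 Z=0
after  3: x0=0xcf x1=0xff x2=0x30 x3=0xff x4=0xb5  N=1 Z=0
after  4: x0=0xcf x1=0xff x2=0x30 x3=0x85 x4=0xb5  N=1 Z=0
after  5: x0=0xcf x1=0x3a x2=0x30 x3=0x85 x4=0xb5  N=0 Z=0
after  6: x0=0xab x1=0x3a x2=0x30 x3=0x85 x4=0xb5  N=1 Z=0
after  7: x0=0xab x1=0x30 x2=0x30 x3=0x85 x4=0xb5  N=1 Z=0
-- IRQ taken; context saved, return-PC = 8 --

FLAGS = (N=1, Z=0)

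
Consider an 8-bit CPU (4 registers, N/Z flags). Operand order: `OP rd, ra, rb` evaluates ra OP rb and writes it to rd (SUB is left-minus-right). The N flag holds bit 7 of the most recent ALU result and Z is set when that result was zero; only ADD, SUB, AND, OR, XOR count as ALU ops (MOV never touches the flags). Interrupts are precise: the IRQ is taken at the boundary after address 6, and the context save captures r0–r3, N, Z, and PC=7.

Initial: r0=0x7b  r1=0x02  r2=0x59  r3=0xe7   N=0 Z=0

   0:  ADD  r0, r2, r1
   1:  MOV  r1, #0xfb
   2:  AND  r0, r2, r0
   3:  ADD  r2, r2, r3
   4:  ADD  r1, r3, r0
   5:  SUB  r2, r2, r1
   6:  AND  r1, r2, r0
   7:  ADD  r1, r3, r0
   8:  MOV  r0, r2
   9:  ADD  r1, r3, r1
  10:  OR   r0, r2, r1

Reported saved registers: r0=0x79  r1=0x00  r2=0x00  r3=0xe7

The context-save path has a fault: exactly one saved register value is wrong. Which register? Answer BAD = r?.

after  0: r0=0x5b r1=0x02 r2=0x59 r3=0xe7  N=0 Z=0
after  1: r0=0x5b r1=0xfb r2=0x59 r3=0xe7  N=0 Z=0
after  2: r0=0x59 r1=0xfb r2=0x59 r3=0xe7  N=0 Z=0
after  3: r0=0x59 r1=0xfb r2=0x40 r3=0xe7  N=0 Z=0
after  4: r0=0x59 r1=0x40 r2=0x40 r3=0xe7  N=0 Z=0
after  5: r0=0x59 r1=0x40 r2=0x00 r3=0xe7  N=0 Z=1
after  6: r0=0x59 r1=0x00 r2=0x00 r3=0xe7  N=0 Z=1
-- IRQ taken; context saved, return-PC = 7 --
mismatch: r0: reported 0x79 vs actual 0x59

BAD = r0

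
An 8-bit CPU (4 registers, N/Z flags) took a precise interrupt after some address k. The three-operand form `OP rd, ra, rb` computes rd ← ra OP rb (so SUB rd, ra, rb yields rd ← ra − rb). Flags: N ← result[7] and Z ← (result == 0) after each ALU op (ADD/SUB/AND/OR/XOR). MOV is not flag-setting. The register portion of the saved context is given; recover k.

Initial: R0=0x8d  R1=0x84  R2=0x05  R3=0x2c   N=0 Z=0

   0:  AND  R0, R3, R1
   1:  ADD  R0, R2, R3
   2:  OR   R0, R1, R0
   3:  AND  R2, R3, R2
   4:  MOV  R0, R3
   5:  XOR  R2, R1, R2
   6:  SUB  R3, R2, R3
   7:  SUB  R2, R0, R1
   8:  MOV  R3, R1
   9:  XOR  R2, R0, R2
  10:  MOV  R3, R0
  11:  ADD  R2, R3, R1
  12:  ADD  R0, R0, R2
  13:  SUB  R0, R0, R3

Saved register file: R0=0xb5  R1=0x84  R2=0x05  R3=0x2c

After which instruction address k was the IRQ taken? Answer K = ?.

K = 2

after  0: R0=0x04 R1=0x84 R2=0x05 R3=0x2c  N=0 Z=0
after  1: R0=0x31 R1=0x84 R2=0x05 R3=0x2c  N=0 Z=0
after  2: R0=0xb5 R1=0x84 R2=0x05 R3=0x2c  N=1 Z=0
-- IRQ taken; context saved, return-PC = 3 --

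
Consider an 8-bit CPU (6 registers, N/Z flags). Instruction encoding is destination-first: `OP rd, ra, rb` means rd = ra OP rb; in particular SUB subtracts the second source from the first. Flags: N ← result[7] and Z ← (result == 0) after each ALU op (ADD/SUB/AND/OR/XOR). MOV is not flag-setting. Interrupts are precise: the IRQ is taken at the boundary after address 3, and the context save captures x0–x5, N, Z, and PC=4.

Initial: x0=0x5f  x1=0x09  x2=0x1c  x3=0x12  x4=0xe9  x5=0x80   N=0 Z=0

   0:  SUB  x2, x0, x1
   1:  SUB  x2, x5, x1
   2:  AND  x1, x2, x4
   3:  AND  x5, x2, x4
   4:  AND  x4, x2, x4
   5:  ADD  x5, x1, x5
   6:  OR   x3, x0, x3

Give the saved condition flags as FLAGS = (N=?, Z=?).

after  0: x0=0x5f x1=0x09 x2=0x56 x3=0x12 x4=0xe9 x5=0x80  N=0 Z=0
after  1: x0=0x5f x1=0x09 x2=0x77 x3=0x12 x4=0xe9 x5=0x80  N=0 Z=0
after  2: x0=0x5f x1=0x61 x2=0x77 x3=0x12 x4=0xe9 x5=0x80  N=0 Z=0
after  3: x0=0x5f x1=0x61 x2=0x77 x3=0x12 x4=0xe9 x5=0x61  N=0 Z=0
-- IRQ taken; context saved, return-PC = 4 --

FLAGS = (N=0, Z=0)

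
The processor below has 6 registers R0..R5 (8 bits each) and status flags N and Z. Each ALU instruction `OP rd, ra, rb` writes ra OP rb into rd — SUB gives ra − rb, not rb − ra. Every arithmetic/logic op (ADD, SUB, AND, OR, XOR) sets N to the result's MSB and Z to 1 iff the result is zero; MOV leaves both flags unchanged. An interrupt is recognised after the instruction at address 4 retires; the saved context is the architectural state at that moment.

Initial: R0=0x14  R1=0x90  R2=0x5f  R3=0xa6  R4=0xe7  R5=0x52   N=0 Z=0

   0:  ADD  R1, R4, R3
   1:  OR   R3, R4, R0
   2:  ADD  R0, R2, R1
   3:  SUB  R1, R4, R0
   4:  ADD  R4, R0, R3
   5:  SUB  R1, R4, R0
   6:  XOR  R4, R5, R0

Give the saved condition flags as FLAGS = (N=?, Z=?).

FLAGS = (N=1, Z=0)

after  0: R0=0x14 R1=0x8d R2=0x5f R3=0xa6 R4=0xe7 R5=0x52  N=1 Z=0
after  1: R0=0x14 R1=0x8d R2=0x5f R3=0xf7 R4=0xe7 R5=0x52  N=1 Z=0
after  2: R0=0xec R1=0x8d R2=0x5f R3=0xf7 R4=0xe7 R5=0x52  N=1 Z=0
after  3: R0=0xec R1=0xfb R2=0x5f R3=0xf7 R4=0xe7 R5=0x52  N=1 Z=0
after  4: R0=0xec R1=0xfb R2=0x5f R3=0xf7 R4=0xe3 R5=0x52  N=1 Z=0
-- IRQ taken; context saved, return-PC = 5 --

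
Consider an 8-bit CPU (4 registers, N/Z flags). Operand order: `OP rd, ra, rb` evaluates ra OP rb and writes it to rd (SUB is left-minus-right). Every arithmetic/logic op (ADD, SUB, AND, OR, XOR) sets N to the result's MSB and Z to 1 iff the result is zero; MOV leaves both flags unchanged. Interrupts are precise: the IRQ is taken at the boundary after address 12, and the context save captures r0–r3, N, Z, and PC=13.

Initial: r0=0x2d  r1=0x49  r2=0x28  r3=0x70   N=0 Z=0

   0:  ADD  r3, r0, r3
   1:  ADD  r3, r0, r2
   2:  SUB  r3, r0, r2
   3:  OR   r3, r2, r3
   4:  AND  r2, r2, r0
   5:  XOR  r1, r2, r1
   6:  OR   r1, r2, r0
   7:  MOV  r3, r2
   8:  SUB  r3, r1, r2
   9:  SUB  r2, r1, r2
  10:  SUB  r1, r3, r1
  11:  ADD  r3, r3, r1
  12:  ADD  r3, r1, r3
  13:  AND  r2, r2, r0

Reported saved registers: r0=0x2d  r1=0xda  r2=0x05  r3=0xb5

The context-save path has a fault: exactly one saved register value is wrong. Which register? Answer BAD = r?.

after  0: r0=0x2d r1=0x49 r2=0x28 r3=0x9d  N=1 Z=0
after  1: r0=0x2d r1=0x49 r2=0x28 r3=0x55  N=0 Z=0
after  2: r0=0x2d r1=0x49 r2=0x28 r3=0x05  N=0 Z=0
after  3: r0=0x2d r1=0x49 r2=0x28 r3=0x2d  N=0 Z=0
after  4: r0=0x2d r1=0x49 r2=0x28 r3=0x2d  N=0 Z=0
after  5: r0=0x2d r1=0x61 r2=0x28 r3=0x2d  N=0 Z=0
after  6: r0=0x2d r1=0x2d r2=0x28 r3=0x2d  N=0 Z=0
after  7: r0=0x2d r1=0x2d r2=0x28 r3=0x28  N=0 Z=0
after  8: r0=0x2d r1=0x2d r2=0x28 r3=0x05  N=0 Z=0
after  9: r0=0x2d r1=0x2d r2=0x05 r3=0x05  N=0 Z=0
after 10: r0=0x2d r1=0xd8 r2=0x05 r3=0x05  N=1 Z=0
after 11: r0=0x2d r1=0xd8 r2=0x05 r3=0xdd  N=1 Z=0
after 12: r0=0x2d r1=0xd8 r2=0x05 r3=0xb5  N=1 Z=0
-- IRQ taken; context saved, return-PC = 13 --
mismatch: r1: reported 0xda vs actual 0xd8

BAD = r1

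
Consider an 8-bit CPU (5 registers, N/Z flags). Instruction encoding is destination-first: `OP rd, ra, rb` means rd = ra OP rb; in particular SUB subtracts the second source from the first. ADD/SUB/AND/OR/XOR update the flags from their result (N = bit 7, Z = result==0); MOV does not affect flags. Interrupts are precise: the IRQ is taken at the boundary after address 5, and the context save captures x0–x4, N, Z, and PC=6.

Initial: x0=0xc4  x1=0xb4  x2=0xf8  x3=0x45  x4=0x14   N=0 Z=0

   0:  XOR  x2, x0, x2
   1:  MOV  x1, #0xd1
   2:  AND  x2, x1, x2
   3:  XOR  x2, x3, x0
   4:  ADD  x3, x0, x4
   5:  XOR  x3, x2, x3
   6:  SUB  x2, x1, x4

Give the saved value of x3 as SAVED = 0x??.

SAVED = 0x59

after  0: x0=0xc4 x1=0xb4 x2=0x3c x3=0x45 x4=0x14  N=0 Z=0
after  1: x0=0xc4 x1=0xd1 x2=0x3c x3=0x45 x4=0x14  N=0 Z=0
after  2: x0=0xc4 x1=0xd1 x2=0x10 x3=0x45 x4=0x14  N=0 Z=0
after  3: x0=0xc4 x1=0xd1 x2=0x81 x3=0x45 x4=0x14  N=1 Z=0
after  4: x0=0xc4 x1=0xd1 x2=0x81 x3=0xd8 x4=0x14  N=1 Z=0
after  5: x0=0xc4 x1=0xd1 x2=0x81 x3=0x59 x4=0x14  N=0 Z=0
-- IRQ taken; context saved, return-PC = 6 --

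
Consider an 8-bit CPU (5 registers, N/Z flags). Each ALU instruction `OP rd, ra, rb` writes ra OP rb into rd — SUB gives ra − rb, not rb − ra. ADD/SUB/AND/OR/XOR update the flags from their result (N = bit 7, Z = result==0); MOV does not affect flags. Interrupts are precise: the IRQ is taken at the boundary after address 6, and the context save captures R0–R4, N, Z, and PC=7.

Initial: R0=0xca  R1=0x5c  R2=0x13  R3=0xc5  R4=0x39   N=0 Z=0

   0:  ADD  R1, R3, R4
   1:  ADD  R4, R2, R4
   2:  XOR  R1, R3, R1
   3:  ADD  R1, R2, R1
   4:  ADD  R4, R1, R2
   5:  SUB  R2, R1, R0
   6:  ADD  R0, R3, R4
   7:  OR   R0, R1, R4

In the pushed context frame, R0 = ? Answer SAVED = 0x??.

SAVED = 0x26

after  0: R0=0xca R1=0xfe R2=0x13 R3=0xc5 R4=0x39  N=1 Z=0
after  1: R0=0xca R1=0xfe R2=0x13 R3=0xc5 R4=0x4c  N=0 Z=0
after  2: R0=0xca R1=0x3b R2=0x13 R3=0xc5 R4=0x4c  N=0 Z=0
after  3: R0=0xca R1=0x4e R2=0x13 R3=0xc5 R4=0x4c  N=0 Z=0
after  4: R0=0xca R1=0x4e R2=0x13 R3=0xc5 R4=0x61  N=0 Z=0
after  5: R0=0xca R1=0x4e R2=0x84 R3=0xc5 R4=0x61  N=1 Z=0
after  6: R0=0x26 R1=0x4e R2=0x84 R3=0xc5 R4=0x61  N=0 Z=0
-- IRQ taken; context saved, return-PC = 7 --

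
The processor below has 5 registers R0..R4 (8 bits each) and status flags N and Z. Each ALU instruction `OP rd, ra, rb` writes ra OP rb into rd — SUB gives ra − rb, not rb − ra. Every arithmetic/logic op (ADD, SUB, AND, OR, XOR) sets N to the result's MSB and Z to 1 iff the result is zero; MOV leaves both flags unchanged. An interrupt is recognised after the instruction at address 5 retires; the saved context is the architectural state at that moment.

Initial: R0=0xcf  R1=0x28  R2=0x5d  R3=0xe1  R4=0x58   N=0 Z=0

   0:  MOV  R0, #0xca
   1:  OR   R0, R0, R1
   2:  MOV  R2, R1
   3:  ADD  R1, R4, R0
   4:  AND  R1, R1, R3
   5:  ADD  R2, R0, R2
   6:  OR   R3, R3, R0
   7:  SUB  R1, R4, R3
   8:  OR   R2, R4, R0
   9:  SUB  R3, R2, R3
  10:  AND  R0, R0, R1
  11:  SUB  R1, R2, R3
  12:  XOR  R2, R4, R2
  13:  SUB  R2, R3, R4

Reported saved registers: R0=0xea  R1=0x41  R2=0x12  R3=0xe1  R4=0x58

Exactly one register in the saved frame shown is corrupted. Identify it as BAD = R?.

after  0: R0=0xca R1=0x28 R2=0x5d R3=0xe1 R4=0x58  N=0 Z=0
after  1: R0=0xea R1=0x28 R2=0x5d R3=0xe1 R4=0x58  N=1 Z=0
after  2: R0=0xea R1=0x28 R2=0x28 R3=0xe1 R4=0x58  N=1 Z=0
after  3: R0=0xea R1=0x42 R2=0x28 R3=0xe1 R4=0x58  N=0 Z=0
after  4: R0=0xea R1=0x40 R2=0x28 R3=0xe1 R4=0x58  N=0 Z=0
after  5: R0=0xea R1=0x40 R2=0x12 R3=0xe1 R4=0x58  N=0 Z=0
-- IRQ taken; context saved, return-PC = 6 --
mismatch: R1: reported 0x41 vs actual 0x40

BAD = R1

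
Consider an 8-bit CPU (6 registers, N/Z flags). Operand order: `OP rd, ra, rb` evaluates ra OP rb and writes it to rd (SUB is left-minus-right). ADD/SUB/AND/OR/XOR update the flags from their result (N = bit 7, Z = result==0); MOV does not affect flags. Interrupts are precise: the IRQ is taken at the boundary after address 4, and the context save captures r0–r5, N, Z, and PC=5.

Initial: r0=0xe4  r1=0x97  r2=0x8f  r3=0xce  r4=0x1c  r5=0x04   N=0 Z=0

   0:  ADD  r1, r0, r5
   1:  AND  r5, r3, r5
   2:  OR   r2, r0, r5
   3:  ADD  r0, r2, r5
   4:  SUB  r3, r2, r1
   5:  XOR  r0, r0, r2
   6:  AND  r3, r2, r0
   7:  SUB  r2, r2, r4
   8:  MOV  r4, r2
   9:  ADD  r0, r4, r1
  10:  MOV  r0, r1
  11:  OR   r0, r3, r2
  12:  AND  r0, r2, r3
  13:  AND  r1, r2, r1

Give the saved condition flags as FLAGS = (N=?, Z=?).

after  0: r0=0xe4 r1=0xe8 r2=0x8f r3=0xce r4=0x1c r5=0x04  N=1 Z=0
after  1: r0=0xe4 r1=0xe8 r2=0x8f r3=0xce r4=0x1c r5=0x04  N=0 Z=0
after  2: r0=0xe4 r1=0xe8 r2=0xe4 r3=0xce r4=0x1c r5=0x04  N=1 Z=0
after  3: r0=0xe8 r1=0xe8 r2=0xe4 r3=0xce r4=0x1c r5=0x04  N=1 Z=0
after  4: r0=0xe8 r1=0xe8 r2=0xe4 r3=0xfc r4=0x1c r5=0x04  N=1 Z=0
-- IRQ taken; context saved, return-PC = 5 --

FLAGS = (N=1, Z=0)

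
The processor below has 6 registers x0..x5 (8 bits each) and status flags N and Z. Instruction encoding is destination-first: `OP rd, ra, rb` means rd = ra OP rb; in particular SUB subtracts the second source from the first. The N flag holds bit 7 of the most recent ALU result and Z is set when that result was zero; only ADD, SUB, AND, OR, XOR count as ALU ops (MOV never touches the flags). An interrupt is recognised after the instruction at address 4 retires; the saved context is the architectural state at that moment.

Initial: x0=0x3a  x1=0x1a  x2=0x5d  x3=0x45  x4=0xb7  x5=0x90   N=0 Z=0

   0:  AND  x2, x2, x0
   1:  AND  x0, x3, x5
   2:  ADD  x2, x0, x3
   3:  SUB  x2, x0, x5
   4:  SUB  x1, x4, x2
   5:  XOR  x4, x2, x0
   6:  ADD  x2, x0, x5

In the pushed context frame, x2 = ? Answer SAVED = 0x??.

SAVED = 0x70

after  0: x0=0x3a x1=0x1a x2=0x18 x3=0x45 x4=0xb7 x5=0x90  N=0 Z=0
after  1: x0=0x00 x1=0x1a x2=0x18 x3=0x45 x4=0xb7 x5=0x90  N=0 Z=1
after  2: x0=0x00 x1=0x1a x2=0x45 x3=0x45 x4=0xb7 x5=0x90  N=0 Z=0
after  3: x0=0x00 x1=0x1a x2=0x70 x3=0x45 x4=0xb7 x5=0x90  N=0 Z=0
after  4: x0=0x00 x1=0x47 x2=0x70 x3=0x45 x4=0xb7 x5=0x90  N=0 Z=0
-- IRQ taken; context saved, return-PC = 5 --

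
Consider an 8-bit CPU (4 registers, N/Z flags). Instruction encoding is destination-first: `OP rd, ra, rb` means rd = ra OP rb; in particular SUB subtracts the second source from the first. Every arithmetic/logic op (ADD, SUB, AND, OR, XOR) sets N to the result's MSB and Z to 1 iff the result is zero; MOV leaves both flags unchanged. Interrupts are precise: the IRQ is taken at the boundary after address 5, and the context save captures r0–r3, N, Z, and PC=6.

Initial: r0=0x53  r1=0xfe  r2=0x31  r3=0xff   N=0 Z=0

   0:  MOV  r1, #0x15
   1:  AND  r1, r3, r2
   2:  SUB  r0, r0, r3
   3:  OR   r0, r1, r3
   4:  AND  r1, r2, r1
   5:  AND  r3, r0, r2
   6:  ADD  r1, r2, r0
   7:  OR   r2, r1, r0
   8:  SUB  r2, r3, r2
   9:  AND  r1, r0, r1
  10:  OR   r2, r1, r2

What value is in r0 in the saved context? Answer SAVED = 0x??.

after  0: r0=0x53 r1=0x15 r2=0x31 r3=0xff  N=0 Z=0
after  1: r0=0x53 r1=0x31 r2=0x31 r3=0xff  N=0 Z=0
after  2: r0=0x54 r1=0x31 r2=0x31 r3=0xff  N=0 Z=0
after  3: r0=0xff r1=0x31 r2=0x31 r3=0xff  N=1 Z=0
after  4: r0=0xff r1=0x31 r2=0x31 r3=0xff  N=0 Z=0
after  5: r0=0xff r1=0x31 r2=0x31 r3=0x31  N=0 Z=0
-- IRQ taken; context saved, return-PC = 6 --

SAVED = 0xff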